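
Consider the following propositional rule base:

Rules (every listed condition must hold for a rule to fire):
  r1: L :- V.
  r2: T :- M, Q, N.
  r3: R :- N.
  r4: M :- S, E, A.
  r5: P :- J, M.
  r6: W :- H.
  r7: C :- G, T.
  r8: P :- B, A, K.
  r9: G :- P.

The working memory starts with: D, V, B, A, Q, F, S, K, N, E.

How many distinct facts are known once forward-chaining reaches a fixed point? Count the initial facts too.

Round 1 fires r1, r3, r4, r8, giving L, R, M, P.
Round 2 fires r2, r9, giving T, G.
Round 3 fires r7, giving C.
Closure: {A, B, C, D, E, F, G, K, L, M, N, P, Q, R, S, T, V} — 17 facts.

17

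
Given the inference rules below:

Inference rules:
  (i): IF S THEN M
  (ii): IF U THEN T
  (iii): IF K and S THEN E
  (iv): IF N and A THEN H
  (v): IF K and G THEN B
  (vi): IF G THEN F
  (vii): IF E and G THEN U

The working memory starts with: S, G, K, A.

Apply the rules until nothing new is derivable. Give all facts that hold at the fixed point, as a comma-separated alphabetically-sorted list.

A, B, E, F, G, K, M, S, T, U

Round 1 fires (i), (iii), (v), (vi), giving M, E, B, F.
Round 2 fires (vii), giving U.
Round 3 fires (ii), giving T.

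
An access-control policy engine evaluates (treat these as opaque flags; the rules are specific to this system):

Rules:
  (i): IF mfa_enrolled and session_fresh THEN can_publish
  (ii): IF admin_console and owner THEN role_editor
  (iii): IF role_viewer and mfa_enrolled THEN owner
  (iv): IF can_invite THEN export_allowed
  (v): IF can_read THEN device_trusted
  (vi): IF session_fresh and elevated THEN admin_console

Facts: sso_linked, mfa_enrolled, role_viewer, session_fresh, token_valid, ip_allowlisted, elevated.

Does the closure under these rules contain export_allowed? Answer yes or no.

Round 1: (i) [IF mfa_enrolled and session_fresh THEN can_publish]; (iii) [IF role_viewer and mfa_enrolled THEN owner]; (vi) [IF session_fresh and elevated THEN admin_console]. New: can_publish, owner, admin_console.
Round 2: (ii) [IF admin_console and owner THEN role_editor]. New: role_editor.
Fixed point reached. export_allowed is concluded only by (iv); (iv) needs can_invite (never derived).

no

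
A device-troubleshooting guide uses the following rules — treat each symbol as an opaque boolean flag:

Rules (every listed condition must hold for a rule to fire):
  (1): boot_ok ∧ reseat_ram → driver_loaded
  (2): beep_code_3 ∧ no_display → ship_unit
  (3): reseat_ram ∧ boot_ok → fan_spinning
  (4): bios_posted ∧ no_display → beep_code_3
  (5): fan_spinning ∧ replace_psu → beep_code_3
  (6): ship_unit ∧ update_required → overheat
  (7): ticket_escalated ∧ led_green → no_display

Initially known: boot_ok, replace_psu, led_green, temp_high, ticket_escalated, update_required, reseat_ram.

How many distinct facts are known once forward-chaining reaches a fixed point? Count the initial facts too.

13

Round 1 — (1), (3), (7), derive driver_loaded, fan_spinning, no_display.
Round 2 — (5), derive beep_code_3.
Round 3 — (2), derive ship_unit.
Round 4 — (6), derive overheat.
Closure: {beep_code_3, boot_ok, driver_loaded, fan_spinning, led_green, no_display, overheat, replace_psu, reseat_ram, ship_unit, temp_high, ticket_escalated, update_required} — 13 facts.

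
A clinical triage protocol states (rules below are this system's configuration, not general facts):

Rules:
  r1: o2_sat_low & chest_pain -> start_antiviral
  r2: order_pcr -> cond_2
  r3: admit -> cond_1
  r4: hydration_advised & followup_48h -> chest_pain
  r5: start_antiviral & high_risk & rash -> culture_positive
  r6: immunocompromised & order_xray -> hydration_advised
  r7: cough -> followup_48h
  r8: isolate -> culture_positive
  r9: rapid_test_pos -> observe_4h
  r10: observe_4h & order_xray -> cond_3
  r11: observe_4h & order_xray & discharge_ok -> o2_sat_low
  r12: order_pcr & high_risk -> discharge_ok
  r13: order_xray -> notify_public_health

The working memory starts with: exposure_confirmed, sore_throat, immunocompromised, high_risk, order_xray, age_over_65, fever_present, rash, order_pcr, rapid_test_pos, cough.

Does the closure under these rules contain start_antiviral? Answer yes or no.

Round 1: r2 [order_pcr -> cond_2]; r6 [immunocompromised & order_xray -> hydration_advised]; r7 [cough -> followup_48h]; r9 [rapid_test_pos -> observe_4h]; r12 [order_pcr & high_risk -> discharge_ok]; r13 [order_xray -> notify_public_health]. Adds cond_2, hydration_advised, followup_48h, observe_4h, discharge_ok, notify_public_health.
Round 2: r4 [hydration_advised & followup_48h -> chest_pain]; r10 [observe_4h & order_xray -> cond_3]; r11 [observe_4h & order_xray & discharge_ok -> o2_sat_low]. Adds chest_pain, cond_3, o2_sat_low.
Round 3: r1 [o2_sat_low & chest_pain -> start_antiviral]. Adds start_antiviral.
Round 4: r5 [start_antiviral & high_risk & rash -> culture_positive]. Adds culture_positive.
start_antiviral appears in round 3, so it is derivable.

yes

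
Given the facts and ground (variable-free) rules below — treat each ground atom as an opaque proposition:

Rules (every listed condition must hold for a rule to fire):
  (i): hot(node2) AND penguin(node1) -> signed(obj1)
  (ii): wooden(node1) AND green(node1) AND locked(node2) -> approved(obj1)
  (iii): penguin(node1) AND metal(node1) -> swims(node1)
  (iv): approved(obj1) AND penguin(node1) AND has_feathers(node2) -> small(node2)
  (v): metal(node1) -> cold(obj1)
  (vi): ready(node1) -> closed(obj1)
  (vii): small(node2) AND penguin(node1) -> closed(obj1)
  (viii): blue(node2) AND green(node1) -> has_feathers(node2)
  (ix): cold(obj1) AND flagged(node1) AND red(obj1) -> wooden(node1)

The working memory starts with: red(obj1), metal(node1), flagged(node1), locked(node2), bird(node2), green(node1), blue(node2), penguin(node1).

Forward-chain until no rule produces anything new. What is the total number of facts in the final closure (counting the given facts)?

15

[1] (iii) [penguin(node1) AND metal(node1) -> swims(node1)]; (v) [metal(node1) -> cold(obj1)]; (viii) [blue(node2) AND green(node1) -> has_feathers(node2)]. ⇒ new: swims(node1), cold(obj1), has_feathers(node2).
[2] (ix) [cold(obj1) AND flagged(node1) AND red(obj1) -> wooden(node1)]. ⇒ new: wooden(node1).
[3] (ii) [wooden(node1) AND green(node1) AND locked(node2) -> approved(obj1)]. ⇒ new: approved(obj1).
[4] (iv) [approved(obj1) AND penguin(node1) AND has_feathers(node2) -> small(node2)]. ⇒ new: small(node2).
[5] (vii) [small(node2) AND penguin(node1) -> closed(obj1)]. ⇒ new: closed(obj1).
Closure: {approved(obj1), bird(node2), blue(node2), closed(obj1), cold(obj1), flagged(node1), green(node1), has_feathers(node2), locked(node2), metal(node1), penguin(node1), red(obj1), small(node2), swims(node1), wooden(node1)} — 15 facts.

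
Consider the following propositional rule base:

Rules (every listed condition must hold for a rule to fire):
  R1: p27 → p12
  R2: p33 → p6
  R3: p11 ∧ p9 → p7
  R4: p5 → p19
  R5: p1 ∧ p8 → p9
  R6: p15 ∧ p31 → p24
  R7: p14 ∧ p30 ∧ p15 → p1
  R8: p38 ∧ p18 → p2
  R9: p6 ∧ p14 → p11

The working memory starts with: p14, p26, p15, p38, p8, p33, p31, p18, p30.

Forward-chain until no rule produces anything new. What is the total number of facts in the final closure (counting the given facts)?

Round 1 — R2, R6, R7, R8, derive p6, p24, p1, p2.
Round 2 — R5, R9, derive p9, p11.
Round 3 — R3, derive p7.
Closure: {p1, p11, p14, p15, p18, p2, p24, p26, p30, p31, p33, p38, p6, p7, p8, p9} — 16 facts.

16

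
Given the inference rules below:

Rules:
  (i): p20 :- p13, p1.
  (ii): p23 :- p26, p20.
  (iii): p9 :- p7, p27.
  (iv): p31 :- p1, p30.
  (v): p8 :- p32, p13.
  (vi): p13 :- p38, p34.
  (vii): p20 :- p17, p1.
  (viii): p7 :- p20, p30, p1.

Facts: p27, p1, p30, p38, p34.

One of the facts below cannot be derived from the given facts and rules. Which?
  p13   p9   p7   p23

Round 1: (iv) [p31 :- p1, p30.]; (vi) [p13 :- p38, p34.]. New: p31, p13.
Round 2: (i) [p20 :- p13, p1.]. New: p20.
Round 3: (viii) [p7 :- p20, p30, p1.]. New: p7.
Round 4: (iii) [p9 :- p7, p27.]. New: p9.
Derived: p13 (round 1), p9 (round 4), p7 (round 3). p23 never appears in any round.

p23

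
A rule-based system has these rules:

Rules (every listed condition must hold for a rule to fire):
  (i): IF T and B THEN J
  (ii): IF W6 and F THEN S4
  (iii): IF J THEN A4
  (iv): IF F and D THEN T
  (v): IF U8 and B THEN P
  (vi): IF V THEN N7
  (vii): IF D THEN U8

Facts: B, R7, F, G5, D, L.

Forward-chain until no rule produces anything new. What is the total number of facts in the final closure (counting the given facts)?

11

[1] (iv) [IF F and D THEN T]; (vii) [IF D THEN U8]. ⇒ new: T, U8.
[2] (i) [IF T and B THEN J]; (v) [IF U8 and B THEN P]. ⇒ new: J, P.
[3] (iii) [IF J THEN A4]. ⇒ new: A4.
Closure: {A4, B, D, F, G5, J, L, P, R7, T, U8} — 11 facts.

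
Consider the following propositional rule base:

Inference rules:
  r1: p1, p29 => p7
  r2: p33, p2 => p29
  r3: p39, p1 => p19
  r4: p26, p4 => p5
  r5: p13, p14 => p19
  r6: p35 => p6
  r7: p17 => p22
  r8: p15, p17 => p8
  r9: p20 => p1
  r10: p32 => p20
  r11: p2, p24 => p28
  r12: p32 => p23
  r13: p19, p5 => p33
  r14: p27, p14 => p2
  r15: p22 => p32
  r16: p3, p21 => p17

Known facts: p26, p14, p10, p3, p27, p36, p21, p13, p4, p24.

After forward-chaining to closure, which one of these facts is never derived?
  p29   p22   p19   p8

[1] r4 [p26, p4 => p5]; r5 [p13, p14 => p19]; r14 [p27, p14 => p2]; r16 [p3, p21 => p17]. ⇒ new: p5, p19, p2, p17.
[2] r7 [p17 => p22]; r11 [p2, p24 => p28]; r13 [p19, p5 => p33]. ⇒ new: p22, p28, p33.
[3] r2 [p33, p2 => p29]; r15 [p22 => p32]. ⇒ new: p29, p32.
[4] r10 [p32 => p20]; r12 [p32 => p23]. ⇒ new: p20, p23.
[5] r9 [p20 => p1]. ⇒ new: p1.
[6] r1 [p1, p29 => p7]. ⇒ new: p7.
Derived: p19 (round 1), p29 (round 3), p22 (round 2). p8 never appears in any round.

p8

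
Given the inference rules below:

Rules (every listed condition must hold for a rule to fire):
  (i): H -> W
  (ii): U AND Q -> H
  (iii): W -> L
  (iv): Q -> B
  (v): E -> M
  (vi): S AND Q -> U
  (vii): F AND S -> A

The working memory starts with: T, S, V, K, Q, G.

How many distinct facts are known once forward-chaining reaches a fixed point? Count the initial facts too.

[1] (iv) [Q -> B]; (vi) [S AND Q -> U]. ⇒ new: B, U.
[2] (ii) [U AND Q -> H]. ⇒ new: H.
[3] (i) [H -> W]. ⇒ new: W.
[4] (iii) [W -> L]. ⇒ new: L.
Closure: {B, G, H, K, L, Q, S, T, U, V, W} — 11 facts.

11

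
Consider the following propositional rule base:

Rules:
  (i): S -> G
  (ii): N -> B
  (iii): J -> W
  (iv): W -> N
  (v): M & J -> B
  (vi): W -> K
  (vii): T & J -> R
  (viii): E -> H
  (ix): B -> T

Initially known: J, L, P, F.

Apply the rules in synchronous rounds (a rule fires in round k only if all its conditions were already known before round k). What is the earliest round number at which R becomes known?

5

Round 1: (iii) [J -> W]. New: W.
Round 2: (iv) [W -> N]; (vi) [W -> K]. New: N, K.
Round 3: (ii) [N -> B]. New: B.
Round 4: (ix) [B -> T]. New: T.
Round 5: (vii) [T & J -> R]. New: R.
R first appears in round 5.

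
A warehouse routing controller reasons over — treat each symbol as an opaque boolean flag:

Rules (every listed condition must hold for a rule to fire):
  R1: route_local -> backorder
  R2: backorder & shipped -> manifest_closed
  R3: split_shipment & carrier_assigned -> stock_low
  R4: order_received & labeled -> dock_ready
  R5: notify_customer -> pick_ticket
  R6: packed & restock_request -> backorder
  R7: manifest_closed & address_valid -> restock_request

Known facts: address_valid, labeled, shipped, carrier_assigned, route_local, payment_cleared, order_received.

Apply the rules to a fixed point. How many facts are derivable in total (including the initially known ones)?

Round 1: R1 [route_local -> backorder]; R4 [order_received & labeled -> dock_ready]. New: backorder, dock_ready.
Round 2: R2 [backorder & shipped -> manifest_closed]. New: manifest_closed.
Round 3: R7 [manifest_closed & address_valid -> restock_request]. New: restock_request.
Closure: {address_valid, backorder, carrier_assigned, dock_ready, labeled, manifest_closed, order_received, payment_cleared, restock_request, route_local, shipped} — 11 facts.

11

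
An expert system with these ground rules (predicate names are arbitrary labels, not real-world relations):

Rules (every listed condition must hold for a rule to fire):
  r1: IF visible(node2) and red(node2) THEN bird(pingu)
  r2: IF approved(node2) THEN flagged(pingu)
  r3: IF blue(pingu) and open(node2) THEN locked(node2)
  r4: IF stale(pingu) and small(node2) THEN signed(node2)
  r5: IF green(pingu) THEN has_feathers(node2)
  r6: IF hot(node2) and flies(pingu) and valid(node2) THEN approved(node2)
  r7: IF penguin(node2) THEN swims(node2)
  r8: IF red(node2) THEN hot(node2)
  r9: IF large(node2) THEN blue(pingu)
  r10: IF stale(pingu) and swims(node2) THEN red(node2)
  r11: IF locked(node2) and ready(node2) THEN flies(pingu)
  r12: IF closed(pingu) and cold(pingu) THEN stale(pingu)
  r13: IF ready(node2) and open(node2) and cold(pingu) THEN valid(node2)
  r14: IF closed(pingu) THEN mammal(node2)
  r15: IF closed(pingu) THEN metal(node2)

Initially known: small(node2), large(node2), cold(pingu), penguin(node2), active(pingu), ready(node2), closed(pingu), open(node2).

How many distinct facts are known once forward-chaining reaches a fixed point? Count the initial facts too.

21

Round 1: r7 [IF penguin(node2) THEN swims(node2)]; r9 [IF large(node2) THEN blue(pingu)]; r12 [IF closed(pingu) and cold(pingu) THEN stale(pingu)]; r13 [IF ready(node2) and open(node2) and cold(pingu) THEN valid(node2)]; r14 [IF closed(pingu) THEN mammal(node2)]; r15 [IF closed(pingu) THEN metal(node2)]. Adds swims(node2), blue(pingu), stale(pingu), valid(node2), mammal(node2), metal(node2).
Round 2: r3 [IF blue(pingu) and open(node2) THEN locked(node2)]; r4 [IF stale(pingu) and small(node2) THEN signed(node2)]; r10 [IF stale(pingu) and swims(node2) THEN red(node2)]. Adds locked(node2), signed(node2), red(node2).
Round 3: r8 [IF red(node2) THEN hot(node2)]; r11 [IF locked(node2) and ready(node2) THEN flies(pingu)]. Adds hot(node2), flies(pingu).
Round 4: r6 [IF hot(node2) and flies(pingu) and valid(node2) THEN approved(node2)]. Adds approved(node2).
Round 5: r2 [IF approved(node2) THEN flagged(pingu)]. Adds flagged(pingu).
Closure: {active(pingu), approved(node2), blue(pingu), closed(pingu), cold(pingu), flagged(pingu), flies(pingu), hot(node2), large(node2), locked(node2), mammal(node2), metal(node2), open(node2), penguin(node2), ready(node2), red(node2), signed(node2), small(node2), stale(pingu), swims(node2), valid(node2)} — 21 facts.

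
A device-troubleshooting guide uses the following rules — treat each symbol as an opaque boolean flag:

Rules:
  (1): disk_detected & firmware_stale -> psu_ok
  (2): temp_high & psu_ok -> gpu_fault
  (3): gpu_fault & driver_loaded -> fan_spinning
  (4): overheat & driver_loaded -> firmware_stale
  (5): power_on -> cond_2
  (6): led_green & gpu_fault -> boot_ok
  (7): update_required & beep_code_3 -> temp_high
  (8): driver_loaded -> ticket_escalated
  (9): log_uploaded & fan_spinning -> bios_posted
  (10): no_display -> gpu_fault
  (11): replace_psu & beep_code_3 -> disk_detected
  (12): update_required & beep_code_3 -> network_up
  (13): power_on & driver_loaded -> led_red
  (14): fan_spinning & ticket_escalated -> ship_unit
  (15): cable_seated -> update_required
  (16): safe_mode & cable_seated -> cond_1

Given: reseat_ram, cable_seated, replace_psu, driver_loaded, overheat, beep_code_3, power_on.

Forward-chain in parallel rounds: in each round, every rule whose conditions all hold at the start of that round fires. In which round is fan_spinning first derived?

Round 1: (4) [overheat & driver_loaded -> firmware_stale]; (5) [power_on -> cond_2]; (8) [driver_loaded -> ticket_escalated]; (11) [replace_psu & beep_code_3 -> disk_detected]; (13) [power_on & driver_loaded -> led_red]; (15) [cable_seated -> update_required]. Adds firmware_stale, cond_2, ticket_escalated, disk_detected, led_red, update_required.
Round 2: (1) [disk_detected & firmware_stale -> psu_ok]; (7) [update_required & beep_code_3 -> temp_high]; (12) [update_required & beep_code_3 -> network_up]. Adds psu_ok, temp_high, network_up.
Round 3: (2) [temp_high & psu_ok -> gpu_fault]. Adds gpu_fault.
Round 4: (3) [gpu_fault & driver_loaded -> fan_spinning]. Adds fan_spinning.
fan_spinning first appears in round 4.

4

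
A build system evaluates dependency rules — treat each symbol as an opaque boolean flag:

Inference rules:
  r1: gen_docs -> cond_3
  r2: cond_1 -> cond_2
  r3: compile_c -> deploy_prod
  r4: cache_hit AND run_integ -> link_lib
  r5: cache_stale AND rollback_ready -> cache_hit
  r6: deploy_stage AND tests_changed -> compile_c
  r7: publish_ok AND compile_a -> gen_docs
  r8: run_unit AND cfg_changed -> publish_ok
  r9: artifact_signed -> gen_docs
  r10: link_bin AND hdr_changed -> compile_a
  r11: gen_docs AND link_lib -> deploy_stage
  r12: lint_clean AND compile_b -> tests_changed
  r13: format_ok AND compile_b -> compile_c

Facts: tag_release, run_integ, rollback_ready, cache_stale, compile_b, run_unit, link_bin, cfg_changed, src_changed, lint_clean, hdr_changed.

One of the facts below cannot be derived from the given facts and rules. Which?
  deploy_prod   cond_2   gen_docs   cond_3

Round 1 — r5, r8, r10, r12, derive cache_hit, publish_ok, compile_a, tests_changed.
Round 2 — r4, r7, derive link_lib, gen_docs.
Round 3 — r1, r11, derive cond_3, deploy_stage.
Round 4 — r6, derive compile_c.
Round 5 — r3, derive deploy_prod.
Derived: cond_3 (round 3), gen_docs (round 2), deploy_prod (round 5). cond_2 never appears in any round.

cond_2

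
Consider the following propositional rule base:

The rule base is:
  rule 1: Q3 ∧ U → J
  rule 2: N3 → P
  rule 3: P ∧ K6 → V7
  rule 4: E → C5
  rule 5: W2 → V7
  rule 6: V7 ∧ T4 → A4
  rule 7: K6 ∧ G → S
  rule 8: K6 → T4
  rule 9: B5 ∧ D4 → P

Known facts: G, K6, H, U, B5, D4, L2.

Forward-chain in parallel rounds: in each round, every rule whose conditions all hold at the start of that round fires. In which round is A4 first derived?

Round 1: rule 7 [K6 ∧ G → S]; rule 8 [K6 → T4]; rule 9 [B5 ∧ D4 → P]. Adds S, T4, P.
Round 2: rule 3 [P ∧ K6 → V7]. Adds V7.
Round 3: rule 6 [V7 ∧ T4 → A4]. Adds A4.
A4 first appears in round 3.

3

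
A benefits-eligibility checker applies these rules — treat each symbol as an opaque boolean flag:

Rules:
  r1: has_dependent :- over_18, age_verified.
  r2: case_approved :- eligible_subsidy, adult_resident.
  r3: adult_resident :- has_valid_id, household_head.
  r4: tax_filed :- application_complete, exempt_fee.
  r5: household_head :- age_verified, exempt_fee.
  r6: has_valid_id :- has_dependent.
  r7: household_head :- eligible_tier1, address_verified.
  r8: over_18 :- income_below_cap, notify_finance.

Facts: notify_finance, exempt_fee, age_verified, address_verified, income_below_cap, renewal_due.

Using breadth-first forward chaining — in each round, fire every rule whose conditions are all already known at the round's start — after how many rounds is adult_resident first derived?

4

Round 1: r5 [household_head :- age_verified, exempt_fee.]; r8 [over_18 :- income_below_cap, notify_finance.]. Adds household_head, over_18.
Round 2: r1 [has_dependent :- over_18, age_verified.]. Adds has_dependent.
Round 3: r6 [has_valid_id :- has_dependent.]. Adds has_valid_id.
Round 4: r3 [adult_resident :- has_valid_id, household_head.]. Adds adult_resident.
adult_resident first appears in round 4.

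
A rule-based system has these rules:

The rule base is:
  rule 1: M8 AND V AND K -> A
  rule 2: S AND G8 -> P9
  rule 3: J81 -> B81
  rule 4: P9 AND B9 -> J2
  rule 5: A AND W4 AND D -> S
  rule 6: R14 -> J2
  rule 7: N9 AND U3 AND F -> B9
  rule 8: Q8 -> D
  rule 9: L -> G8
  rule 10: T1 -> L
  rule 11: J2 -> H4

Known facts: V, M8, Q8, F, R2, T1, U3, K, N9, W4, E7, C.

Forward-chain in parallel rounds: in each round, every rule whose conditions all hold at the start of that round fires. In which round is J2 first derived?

[1] rule 1 [M8 AND V AND K -> A]; rule 7 [N9 AND U3 AND F -> B9]; rule 8 [Q8 -> D]; rule 10 [T1 -> L]. ⇒ new: A, B9, D, L.
[2] rule 5 [A AND W4 AND D -> S]; rule 9 [L -> G8]. ⇒ new: S, G8.
[3] rule 2 [S AND G8 -> P9]. ⇒ new: P9.
[4] rule 4 [P9 AND B9 -> J2]. ⇒ new: J2.
J2 first appears in round 4.

4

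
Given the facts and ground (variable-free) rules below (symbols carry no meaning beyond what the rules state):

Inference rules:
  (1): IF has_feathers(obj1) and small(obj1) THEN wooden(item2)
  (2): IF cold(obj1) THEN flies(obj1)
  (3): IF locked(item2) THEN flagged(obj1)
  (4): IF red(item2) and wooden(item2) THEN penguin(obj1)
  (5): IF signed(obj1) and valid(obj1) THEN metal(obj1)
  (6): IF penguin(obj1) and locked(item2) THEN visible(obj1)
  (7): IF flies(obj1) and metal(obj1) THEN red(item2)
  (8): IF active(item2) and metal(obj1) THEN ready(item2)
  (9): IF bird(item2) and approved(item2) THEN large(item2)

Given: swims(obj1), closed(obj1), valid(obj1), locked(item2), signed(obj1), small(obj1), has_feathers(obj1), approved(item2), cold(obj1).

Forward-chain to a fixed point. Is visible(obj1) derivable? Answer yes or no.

Round 1 fires (1), (2), (3), (5), giving wooden(item2), flies(obj1), flagged(obj1), metal(obj1).
Round 2 fires (7), giving red(item2).
Round 3 fires (4), giving penguin(obj1).
Round 4 fires (6), giving visible(obj1).
visible(obj1) appears in round 4, so it is derivable.

yes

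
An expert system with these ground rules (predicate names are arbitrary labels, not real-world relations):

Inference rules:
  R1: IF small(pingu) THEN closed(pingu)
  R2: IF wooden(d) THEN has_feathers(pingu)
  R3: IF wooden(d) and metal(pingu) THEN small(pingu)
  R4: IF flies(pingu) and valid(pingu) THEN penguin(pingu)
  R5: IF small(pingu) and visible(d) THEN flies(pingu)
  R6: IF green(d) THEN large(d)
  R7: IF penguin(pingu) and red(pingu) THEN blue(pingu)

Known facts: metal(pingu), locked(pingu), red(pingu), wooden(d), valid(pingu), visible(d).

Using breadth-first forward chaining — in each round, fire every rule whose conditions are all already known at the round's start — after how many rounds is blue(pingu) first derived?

[1] R2 [IF wooden(d) THEN has_feathers(pingu)]; R3 [IF wooden(d) and metal(pingu) THEN small(pingu)]. ⇒ new: has_feathers(pingu), small(pingu).
[2] R1 [IF small(pingu) THEN closed(pingu)]; R5 [IF small(pingu) and visible(d) THEN flies(pingu)]. ⇒ new: closed(pingu), flies(pingu).
[3] R4 [IF flies(pingu) and valid(pingu) THEN penguin(pingu)]. ⇒ new: penguin(pingu).
[4] R7 [IF penguin(pingu) and red(pingu) THEN blue(pingu)]. ⇒ new: blue(pingu).
blue(pingu) first appears in round 4.

4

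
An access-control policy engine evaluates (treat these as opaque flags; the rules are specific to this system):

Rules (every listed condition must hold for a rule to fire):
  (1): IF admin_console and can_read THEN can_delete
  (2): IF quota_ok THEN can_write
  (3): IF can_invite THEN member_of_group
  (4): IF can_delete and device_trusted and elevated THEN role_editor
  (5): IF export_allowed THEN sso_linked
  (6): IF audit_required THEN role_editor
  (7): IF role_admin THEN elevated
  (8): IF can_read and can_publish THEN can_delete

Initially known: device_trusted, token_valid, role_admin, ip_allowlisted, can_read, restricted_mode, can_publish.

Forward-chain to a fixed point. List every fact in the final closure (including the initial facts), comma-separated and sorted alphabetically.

can_delete, can_publish, can_read, device_trusted, elevated, ip_allowlisted, restricted_mode, role_admin, role_editor, token_valid

Round 1: (7) [IF role_admin THEN elevated]; (8) [IF can_read and can_publish THEN can_delete]. Adds elevated, can_delete.
Round 2: (4) [IF can_delete and device_trusted and elevated THEN role_editor]. Adds role_editor.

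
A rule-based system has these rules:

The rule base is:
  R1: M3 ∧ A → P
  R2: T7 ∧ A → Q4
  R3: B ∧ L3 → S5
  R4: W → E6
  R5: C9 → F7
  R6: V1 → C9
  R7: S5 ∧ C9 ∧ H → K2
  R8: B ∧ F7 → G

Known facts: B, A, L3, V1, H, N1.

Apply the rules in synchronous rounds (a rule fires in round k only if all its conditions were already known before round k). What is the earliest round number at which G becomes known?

Round 1: R3 [B ∧ L3 → S5]; R6 [V1 → C9]. Adds S5, C9.
Round 2: R5 [C9 → F7]; R7 [S5 ∧ C9 ∧ H → K2]. Adds F7, K2.
Round 3: R8 [B ∧ F7 → G]. Adds G.
G first appears in round 3.

3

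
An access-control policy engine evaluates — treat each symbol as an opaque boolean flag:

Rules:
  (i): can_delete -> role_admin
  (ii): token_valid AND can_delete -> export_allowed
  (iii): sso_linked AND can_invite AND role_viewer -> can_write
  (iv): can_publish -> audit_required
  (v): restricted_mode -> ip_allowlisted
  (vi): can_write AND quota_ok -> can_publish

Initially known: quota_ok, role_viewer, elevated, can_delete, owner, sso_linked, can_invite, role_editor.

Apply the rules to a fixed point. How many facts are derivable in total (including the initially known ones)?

[1] (i) [can_delete -> role_admin]; (iii) [sso_linked AND can_invite AND role_viewer -> can_write]. ⇒ new: role_admin, can_write.
[2] (vi) [can_write AND quota_ok -> can_publish]. ⇒ new: can_publish.
[3] (iv) [can_publish -> audit_required]. ⇒ new: audit_required.
Closure: {audit_required, can_delete, can_invite, can_publish, can_write, elevated, owner, quota_ok, role_admin, role_editor, role_viewer, sso_linked} — 12 facts.

12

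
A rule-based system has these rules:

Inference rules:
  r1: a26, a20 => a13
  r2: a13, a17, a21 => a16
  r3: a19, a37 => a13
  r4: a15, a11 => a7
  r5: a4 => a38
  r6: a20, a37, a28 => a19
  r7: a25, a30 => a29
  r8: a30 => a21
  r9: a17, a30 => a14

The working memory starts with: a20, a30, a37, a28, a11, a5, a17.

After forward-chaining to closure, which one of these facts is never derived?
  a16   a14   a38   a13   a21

Round 1: r6 [a20, a37, a28 => a19]; r8 [a30 => a21]; r9 [a17, a30 => a14]. Adds a19, a21, a14.
Round 2: r3 [a19, a37 => a13]. Adds a13.
Round 3: r2 [a13, a17, a21 => a16]. Adds a16.
Derived: a14 (round 1), a21 (round 1), a16 (round 3), a13 (round 2). a38 never appears in any round.

a38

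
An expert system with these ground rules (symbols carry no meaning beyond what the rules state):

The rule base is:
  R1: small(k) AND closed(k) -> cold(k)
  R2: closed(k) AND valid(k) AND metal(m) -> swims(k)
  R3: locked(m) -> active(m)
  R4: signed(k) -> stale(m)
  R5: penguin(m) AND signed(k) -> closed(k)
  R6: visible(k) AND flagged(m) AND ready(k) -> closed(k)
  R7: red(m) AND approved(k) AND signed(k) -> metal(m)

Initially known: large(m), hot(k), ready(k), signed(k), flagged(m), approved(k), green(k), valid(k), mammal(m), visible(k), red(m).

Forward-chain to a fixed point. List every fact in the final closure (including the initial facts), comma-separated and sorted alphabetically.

approved(k), closed(k), flagged(m), green(k), hot(k), large(m), mammal(m), metal(m), ready(k), red(m), signed(k), stale(m), swims(k), valid(k), visible(k)

Round 1: R4 [signed(k) -> stale(m)]; R6 [visible(k) AND flagged(m) AND ready(k) -> closed(k)]; R7 [red(m) AND approved(k) AND signed(k) -> metal(m)]. Adds stale(m), closed(k), metal(m).
Round 2: R2 [closed(k) AND valid(k) AND metal(m) -> swims(k)]. Adds swims(k).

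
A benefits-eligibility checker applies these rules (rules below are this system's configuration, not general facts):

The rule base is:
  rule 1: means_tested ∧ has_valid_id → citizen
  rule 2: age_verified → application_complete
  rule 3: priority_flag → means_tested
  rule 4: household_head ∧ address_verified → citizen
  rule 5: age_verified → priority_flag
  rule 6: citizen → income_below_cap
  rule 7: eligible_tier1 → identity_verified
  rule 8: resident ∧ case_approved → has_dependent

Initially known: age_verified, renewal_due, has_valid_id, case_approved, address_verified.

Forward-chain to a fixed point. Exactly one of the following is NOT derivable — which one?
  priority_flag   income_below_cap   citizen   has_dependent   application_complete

Round 1: rule 2 [age_verified → application_complete]; rule 5 [age_verified → priority_flag]. New: application_complete, priority_flag.
Round 2: rule 3 [priority_flag → means_tested]. New: means_tested.
Round 3: rule 1 [means_tested ∧ has_valid_id → citizen]. New: citizen.
Round 4: rule 6 [citizen → income_below_cap]. New: income_below_cap.
Derived: application_complete (round 1), income_below_cap (round 4), citizen (round 3), priority_flag (round 1). has_dependent never appears in any round.

has_dependent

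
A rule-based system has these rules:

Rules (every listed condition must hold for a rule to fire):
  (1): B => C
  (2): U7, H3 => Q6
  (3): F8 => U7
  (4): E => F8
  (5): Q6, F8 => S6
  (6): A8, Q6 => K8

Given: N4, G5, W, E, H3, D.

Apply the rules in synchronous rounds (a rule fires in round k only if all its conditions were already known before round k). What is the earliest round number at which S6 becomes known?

Round 1: (4) [E => F8]. Adds F8.
Round 2: (3) [F8 => U7]. Adds U7.
Round 3: (2) [U7, H3 => Q6]. Adds Q6.
Round 4: (5) [Q6, F8 => S6]. Adds S6.
S6 first appears in round 4.

4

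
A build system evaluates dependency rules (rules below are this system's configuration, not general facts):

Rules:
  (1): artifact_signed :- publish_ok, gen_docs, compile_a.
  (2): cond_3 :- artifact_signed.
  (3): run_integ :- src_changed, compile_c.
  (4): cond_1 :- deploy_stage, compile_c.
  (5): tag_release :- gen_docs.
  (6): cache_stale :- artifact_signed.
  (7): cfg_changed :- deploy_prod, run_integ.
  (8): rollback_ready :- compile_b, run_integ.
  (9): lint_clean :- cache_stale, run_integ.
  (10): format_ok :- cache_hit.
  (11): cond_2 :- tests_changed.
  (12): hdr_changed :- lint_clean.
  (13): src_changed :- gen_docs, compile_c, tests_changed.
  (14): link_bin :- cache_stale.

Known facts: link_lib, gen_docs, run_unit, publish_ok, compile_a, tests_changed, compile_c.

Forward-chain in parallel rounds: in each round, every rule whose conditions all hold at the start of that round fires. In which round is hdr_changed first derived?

4

Round 1 fires (1), (5), (11), (13), giving artifact_signed, tag_release, cond_2, src_changed.
Round 2 fires (2), (3), (6), giving cond_3, run_integ, cache_stale.
Round 3 fires (9), (14), giving lint_clean, link_bin.
Round 4 fires (12), giving hdr_changed.
hdr_changed first appears in round 4.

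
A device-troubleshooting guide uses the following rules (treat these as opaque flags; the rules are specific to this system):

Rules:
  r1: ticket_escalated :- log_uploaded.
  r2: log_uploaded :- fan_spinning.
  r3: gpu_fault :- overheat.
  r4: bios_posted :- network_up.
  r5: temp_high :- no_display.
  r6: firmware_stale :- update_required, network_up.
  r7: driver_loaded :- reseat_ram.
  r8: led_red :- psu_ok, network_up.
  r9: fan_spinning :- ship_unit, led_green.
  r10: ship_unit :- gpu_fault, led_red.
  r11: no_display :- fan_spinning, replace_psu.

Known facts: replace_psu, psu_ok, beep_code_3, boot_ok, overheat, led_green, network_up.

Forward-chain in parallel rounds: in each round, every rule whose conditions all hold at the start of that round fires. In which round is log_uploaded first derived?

Round 1 fires r3, r4, r8, giving gpu_fault, bios_posted, led_red.
Round 2 fires r10, giving ship_unit.
Round 3 fires r9, giving fan_spinning.
Round 4 fires r2, r11, giving log_uploaded, no_display.
log_uploaded first appears in round 4.

4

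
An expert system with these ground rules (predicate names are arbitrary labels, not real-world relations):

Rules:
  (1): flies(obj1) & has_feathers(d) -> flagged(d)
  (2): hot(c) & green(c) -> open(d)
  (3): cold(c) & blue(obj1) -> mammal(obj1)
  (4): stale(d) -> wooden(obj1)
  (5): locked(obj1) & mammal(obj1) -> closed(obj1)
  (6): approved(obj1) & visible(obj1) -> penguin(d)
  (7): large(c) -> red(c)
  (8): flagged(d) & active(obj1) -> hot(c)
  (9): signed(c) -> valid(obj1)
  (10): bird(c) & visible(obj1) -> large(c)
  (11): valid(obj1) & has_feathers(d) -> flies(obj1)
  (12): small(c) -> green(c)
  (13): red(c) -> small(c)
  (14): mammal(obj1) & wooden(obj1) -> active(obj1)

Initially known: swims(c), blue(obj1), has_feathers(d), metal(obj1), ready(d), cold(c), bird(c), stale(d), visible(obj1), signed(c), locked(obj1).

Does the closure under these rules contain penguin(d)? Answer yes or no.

Round 1 — (3), (4), (9), (10), derive mammal(obj1), wooden(obj1), valid(obj1), large(c).
Round 2 — (5), (7), (11), (14), derive closed(obj1), red(c), flies(obj1), active(obj1).
Round 3 — (1), (13), derive flagged(d), small(c).
Round 4 — (8), (12), derive hot(c), green(c).
Round 5 — (2), derive open(d).
Fixed point reached. penguin(d) is concluded only by (6); (6) needs approved(obj1) (never derived).

no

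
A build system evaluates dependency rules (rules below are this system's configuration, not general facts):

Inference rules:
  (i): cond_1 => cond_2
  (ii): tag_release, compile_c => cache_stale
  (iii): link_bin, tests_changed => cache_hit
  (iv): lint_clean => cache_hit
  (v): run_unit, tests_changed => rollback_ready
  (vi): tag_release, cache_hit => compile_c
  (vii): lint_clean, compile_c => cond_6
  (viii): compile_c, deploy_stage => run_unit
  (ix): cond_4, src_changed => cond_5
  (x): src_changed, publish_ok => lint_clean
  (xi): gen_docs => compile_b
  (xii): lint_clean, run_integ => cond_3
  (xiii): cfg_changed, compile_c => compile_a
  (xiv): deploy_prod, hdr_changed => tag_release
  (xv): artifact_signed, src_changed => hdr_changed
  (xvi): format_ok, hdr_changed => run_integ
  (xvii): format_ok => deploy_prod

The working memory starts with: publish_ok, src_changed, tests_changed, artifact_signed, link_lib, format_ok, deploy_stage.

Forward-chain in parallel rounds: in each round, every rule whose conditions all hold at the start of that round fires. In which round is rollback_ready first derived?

Round 1 fires (x), (xv), (xvii), giving lint_clean, hdr_changed, deploy_prod.
Round 2 fires (iv), (xiv), (xvi), giving cache_hit, tag_release, run_integ.
Round 3 fires (vi), (xii), giving compile_c, cond_3.
Round 4 fires (ii), (vii), (viii), giving cache_stale, cond_6, run_unit.
Round 5 fires (v), giving rollback_ready.
rollback_ready first appears in round 5.

5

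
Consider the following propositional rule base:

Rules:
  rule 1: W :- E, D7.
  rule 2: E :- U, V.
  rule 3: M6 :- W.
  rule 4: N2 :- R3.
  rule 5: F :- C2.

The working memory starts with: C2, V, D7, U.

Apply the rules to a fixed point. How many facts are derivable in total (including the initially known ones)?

Round 1 fires rule 2, rule 5, giving E, F.
Round 2 fires rule 1, giving W.
Round 3 fires rule 3, giving M6.
Closure: {C2, D7, E, F, M6, U, V, W} — 8 facts.

8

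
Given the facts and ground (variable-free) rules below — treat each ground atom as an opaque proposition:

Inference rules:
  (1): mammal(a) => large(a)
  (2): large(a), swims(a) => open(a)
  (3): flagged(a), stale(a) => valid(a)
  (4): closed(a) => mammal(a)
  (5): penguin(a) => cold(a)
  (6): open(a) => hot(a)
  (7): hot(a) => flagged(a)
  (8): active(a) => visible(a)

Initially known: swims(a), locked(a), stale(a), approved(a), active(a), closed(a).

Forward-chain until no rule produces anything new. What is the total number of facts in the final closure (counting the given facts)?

Round 1: (4) [closed(a) => mammal(a)]; (8) [active(a) => visible(a)]. Adds mammal(a), visible(a).
Round 2: (1) [mammal(a) => large(a)]. Adds large(a).
Round 3: (2) [large(a), swims(a) => open(a)]. Adds open(a).
Round 4: (6) [open(a) => hot(a)]. Adds hot(a).
Round 5: (7) [hot(a) => flagged(a)]. Adds flagged(a).
Round 6: (3) [flagged(a), stale(a) => valid(a)]. Adds valid(a).
Closure: {active(a), approved(a), closed(a), flagged(a), hot(a), large(a), locked(a), mammal(a), open(a), stale(a), swims(a), valid(a), visible(a)} — 13 facts.

13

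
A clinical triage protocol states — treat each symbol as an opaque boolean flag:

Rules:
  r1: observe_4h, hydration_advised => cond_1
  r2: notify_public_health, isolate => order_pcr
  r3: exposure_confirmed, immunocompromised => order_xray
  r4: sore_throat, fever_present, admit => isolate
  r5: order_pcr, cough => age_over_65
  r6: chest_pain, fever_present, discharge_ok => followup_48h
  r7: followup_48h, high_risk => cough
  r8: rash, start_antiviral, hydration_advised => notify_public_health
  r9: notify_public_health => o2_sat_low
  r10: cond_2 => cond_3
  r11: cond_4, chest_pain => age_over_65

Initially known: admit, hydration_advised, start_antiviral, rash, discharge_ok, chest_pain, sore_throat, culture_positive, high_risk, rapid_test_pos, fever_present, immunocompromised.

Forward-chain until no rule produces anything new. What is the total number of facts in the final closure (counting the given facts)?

19

[1] r4 [sore_throat, fever_present, admit => isolate]; r6 [chest_pain, fever_present, discharge_ok => followup_48h]; r8 [rash, start_antiviral, hydration_advised => notify_public_health]. ⇒ new: isolate, followup_48h, notify_public_health.
[2] r2 [notify_public_health, isolate => order_pcr]; r7 [followup_48h, high_risk => cough]; r9 [notify_public_health => o2_sat_low]. ⇒ new: order_pcr, cough, o2_sat_low.
[3] r5 [order_pcr, cough => age_over_65]. ⇒ new: age_over_65.
Closure: {admit, age_over_65, chest_pain, cough, culture_positive, discharge_ok, fever_present, followup_48h, high_risk, hydration_advised, immunocompromised, isolate, notify_public_health, o2_sat_low, order_pcr, rapid_test_pos, rash, sore_throat, start_antiviral} — 19 facts.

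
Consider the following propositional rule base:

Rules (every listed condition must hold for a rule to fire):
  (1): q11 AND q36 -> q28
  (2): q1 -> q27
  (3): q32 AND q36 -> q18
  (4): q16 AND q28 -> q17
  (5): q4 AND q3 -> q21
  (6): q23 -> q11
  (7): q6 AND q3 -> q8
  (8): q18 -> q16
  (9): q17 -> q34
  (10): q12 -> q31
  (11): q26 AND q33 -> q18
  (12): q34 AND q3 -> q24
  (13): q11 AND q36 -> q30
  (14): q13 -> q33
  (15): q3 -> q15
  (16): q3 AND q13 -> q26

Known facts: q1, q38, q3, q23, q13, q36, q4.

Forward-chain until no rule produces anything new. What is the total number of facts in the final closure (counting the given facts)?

Round 1: (2) [q1 -> q27]; (5) [q4 AND q3 -> q21]; (6) [q23 -> q11]; (14) [q13 -> q33]; (15) [q3 -> q15]; (16) [q3 AND q13 -> q26]. New: q27, q21, q11, q33, q15, q26.
Round 2: (1) [q11 AND q36 -> q28]; (11) [q26 AND q33 -> q18]; (13) [q11 AND q36 -> q30]. New: q28, q18, q30.
Round 3: (8) [q18 -> q16]. New: q16.
Round 4: (4) [q16 AND q28 -> q17]. New: q17.
Round 5: (9) [q17 -> q34]. New: q34.
Round 6: (12) [q34 AND q3 -> q24]. New: q24.
Closure: {q1, q11, q13, q15, q16, q17, q18, q21, q23, q24, q26, q27, q28, q3, q30, q33, q34, q36, q38, q4} — 20 facts.

20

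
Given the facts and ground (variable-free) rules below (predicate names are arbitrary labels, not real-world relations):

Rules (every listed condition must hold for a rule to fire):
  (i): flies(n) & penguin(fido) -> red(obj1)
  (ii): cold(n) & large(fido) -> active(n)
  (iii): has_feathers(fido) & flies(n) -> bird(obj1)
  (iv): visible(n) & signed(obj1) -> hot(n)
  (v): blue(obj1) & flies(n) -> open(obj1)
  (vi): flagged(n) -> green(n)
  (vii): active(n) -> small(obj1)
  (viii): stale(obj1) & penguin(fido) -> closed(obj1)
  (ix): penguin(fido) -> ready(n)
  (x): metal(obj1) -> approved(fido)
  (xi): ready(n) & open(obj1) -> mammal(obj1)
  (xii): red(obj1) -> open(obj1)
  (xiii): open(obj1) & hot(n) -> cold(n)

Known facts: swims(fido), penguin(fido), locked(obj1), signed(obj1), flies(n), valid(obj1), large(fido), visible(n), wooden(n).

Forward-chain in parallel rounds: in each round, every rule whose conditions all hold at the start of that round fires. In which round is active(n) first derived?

Round 1: (i) [flies(n) & penguin(fido) -> red(obj1)]; (iv) [visible(n) & signed(obj1) -> hot(n)]; (ix) [penguin(fido) -> ready(n)]. Adds red(obj1), hot(n), ready(n).
Round 2: (xii) [red(obj1) -> open(obj1)]. Adds open(obj1).
Round 3: (xi) [ready(n) & open(obj1) -> mammal(obj1)]; (xiii) [open(obj1) & hot(n) -> cold(n)]. Adds mammal(obj1), cold(n).
Round 4: (ii) [cold(n) & large(fido) -> active(n)]. Adds active(n).
active(n) first appears in round 4.

4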